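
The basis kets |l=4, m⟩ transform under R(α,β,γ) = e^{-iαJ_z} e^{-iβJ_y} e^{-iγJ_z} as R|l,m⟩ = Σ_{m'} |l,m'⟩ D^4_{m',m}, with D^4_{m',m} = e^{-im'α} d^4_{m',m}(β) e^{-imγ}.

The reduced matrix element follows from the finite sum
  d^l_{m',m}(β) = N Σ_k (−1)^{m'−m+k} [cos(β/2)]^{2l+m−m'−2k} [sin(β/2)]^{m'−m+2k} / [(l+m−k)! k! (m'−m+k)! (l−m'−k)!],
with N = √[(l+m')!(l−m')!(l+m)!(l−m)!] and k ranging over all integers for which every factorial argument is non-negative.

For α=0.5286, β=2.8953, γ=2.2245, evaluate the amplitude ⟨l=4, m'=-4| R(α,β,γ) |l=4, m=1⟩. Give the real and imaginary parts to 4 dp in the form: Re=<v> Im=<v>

Re=0.0133 Im=-0.0015

D^4_{-4,1}(0.5286,2.8953,2.2245) = e^{-i·-4·0.5286}·d^4_{-4,1}(2.8953)·e^{-i·1·2.2245}. Compute d first:
Half-angle: c=0.122835, s=0.992427. N=√(1·40320·120·6)=5387.986637
k∈{5} keeps every argument non-negative
  k=5: (−1)^0·5387.9866/(720)·0.1228^3·0.9924^5 = +0.013352
d^4_{-4,1}(2.8953) = +0.013352
D = (-0.517224+0.855850i)·(+0.013352)·(-0.608131-0.793837i) = +0.013271-0.001467i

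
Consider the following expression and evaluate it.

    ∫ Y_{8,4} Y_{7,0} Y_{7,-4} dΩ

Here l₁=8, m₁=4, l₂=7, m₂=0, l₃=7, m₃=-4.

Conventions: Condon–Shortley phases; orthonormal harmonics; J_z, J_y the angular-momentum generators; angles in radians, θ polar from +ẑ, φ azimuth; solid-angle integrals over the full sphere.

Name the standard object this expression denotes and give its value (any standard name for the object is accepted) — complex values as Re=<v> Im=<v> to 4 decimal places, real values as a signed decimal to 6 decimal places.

Gaunt coefficient, -0.069358

This is a Gaunt coefficient — the integral of a triple product of spherical harmonics over the sphere.
m-sum 0 ✓  L=22 even ✓  1≤7≤15 ✓
Π(2lᵢ+1) = 17×15×15 = 3825
triangle coeff Δ(8,7,7) = 1/22086194130
Σ_t [1,7]: t=1:−1/18289152000 t=2:+1/248832000 t=3:−1/24883200 t=4:+1/11943936 t=5:−1/24883200 t=6:+1/248832000 t=7:−1/18289152000 = 11/975421440
(3j)²=1750/289731 [(8 7 7; 0 0 0)], sign=-1
Σ_t [1,4]: t=1:−1/2612736000 t=2:+1/248832000 t=3:−1/174182400 t=4:+1/836075520 = -19/20901888000
(3j)²=133/50830 [(8 7 7; 4 0 -4)], sign=+1
⇒ 4πI² = 91875/1519817
I = (-1)√(91875/1519817/(4π)) = -0.06935824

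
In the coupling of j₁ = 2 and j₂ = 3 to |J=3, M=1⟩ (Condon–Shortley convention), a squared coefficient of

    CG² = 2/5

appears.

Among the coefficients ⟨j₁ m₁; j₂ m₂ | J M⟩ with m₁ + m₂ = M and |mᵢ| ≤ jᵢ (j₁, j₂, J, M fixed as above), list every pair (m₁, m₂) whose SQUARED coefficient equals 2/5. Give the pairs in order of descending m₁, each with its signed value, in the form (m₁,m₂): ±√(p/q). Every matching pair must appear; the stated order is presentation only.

Admissible pairs with m₁+m₂ = M = 1: (-2,3), (-1,2), (0,1), (1,0), (2,-1)
  (m₁,m₂)=(2,-1): CG² = 2/5, CG = +√(2/5)   ← matches the target
  (m₁,m₂)=(1,0): CG² = 1/30, CG = −√(1/30)
  (m₁,m₂)=(0,1): CG² = 3/20, CG = −√(3/20)
  (m₁,m₂)=(-1,2): CG² = 1/4, CG = +√(1/4)
  (m₁,m₂)=(-2,3): CG² = 1/6, CG = +√(1/6)
Pairs with CG² = 2/5: (2,-1): +√(2/5)

(2,-1): +√(2/5)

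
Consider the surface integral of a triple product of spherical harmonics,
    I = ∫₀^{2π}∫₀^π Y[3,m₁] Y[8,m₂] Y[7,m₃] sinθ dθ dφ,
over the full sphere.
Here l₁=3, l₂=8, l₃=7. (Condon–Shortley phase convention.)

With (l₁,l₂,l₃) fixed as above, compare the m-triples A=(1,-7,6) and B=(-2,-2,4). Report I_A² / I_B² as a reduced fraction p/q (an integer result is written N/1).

2366/15895

l's match ⇒ only the (l;m) 3-j factors differ between A and B.
A: triangle coeff Δ(3,8,7) = 1/5290740; Σ_t [0,1]: t=0:+1/1916006400 t=1:−1/2874009600 = 1/5748019200; (3j)²=13/5814 [(3 8 7; 1 -7 6)], sign=-1
B: triangle coeff Δ(3,8,7) = 1/5290740; Σ_t [3,4]: t=3:−1/26127360 t=4:+1/174182400 = -17/522547200; (3j)²=935/62244 [(3 8 7; -2 -2 4)], sign=+1
I_A²/I_B² = (13/5814)/(935/62244) = 2366/15895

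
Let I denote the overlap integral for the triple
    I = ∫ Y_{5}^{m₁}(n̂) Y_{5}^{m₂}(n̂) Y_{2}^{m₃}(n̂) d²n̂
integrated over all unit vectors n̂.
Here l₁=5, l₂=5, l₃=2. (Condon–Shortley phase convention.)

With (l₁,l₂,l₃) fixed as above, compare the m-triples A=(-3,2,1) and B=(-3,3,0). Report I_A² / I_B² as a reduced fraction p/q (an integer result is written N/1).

100/1

Shared (l₁,l₂,l₃)=(5,5,2): N and (l;000)² cancel in I_A²/I_B².
A: Δ = 8!·2!·2!/13! = 1/38610; Racah Σ t=6..7: t=6:+1/2880 t=7:−1/10080 = 1/4032; ⇒ 3j(5 5 2; -3 2 1)² = 10/429, sgn -1
B: Δ = 8!·2!·2!/13! = 1/38610; Racah Σ t=6..8: t=6:+1/5760 t=7:−1/5040 t=8:+1/161280 = -1/53760; ⇒ 3j(5 5 2; -3 3 0)² = 1/4290, sgn -1
I_A²/I_B² = (10/429)/(1/4290) = 100/1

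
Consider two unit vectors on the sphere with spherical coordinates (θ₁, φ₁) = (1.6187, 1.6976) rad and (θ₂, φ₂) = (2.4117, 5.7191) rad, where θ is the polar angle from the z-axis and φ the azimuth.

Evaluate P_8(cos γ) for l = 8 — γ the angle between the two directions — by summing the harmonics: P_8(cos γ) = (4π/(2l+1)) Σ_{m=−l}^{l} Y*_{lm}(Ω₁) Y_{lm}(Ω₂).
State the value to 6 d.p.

-0.275391

Term-by-term m-sum for l=8 (normalisation 4π/17 = 0.739198):
  [-8]  conj(Y_{8,-8})(Ω₁) = (0.269712, 0.433691) ; Y_{8,-8}(Ω₂) = (-0.003996, -0.019741) ; Δ = (0.007484, -0.007057)
  [-7]  conj(Y_{8,-7})(Ω₁) = (-0.075957, 0.061823) ; Y_{8,-7}(Ω₂) = (0.062280, 0.065031) ; Δ = (-0.008751, -0.001089)
  [-6]  conj(Y_{8,-6})(Ω₁) = (0.261443, 0.248898) ; Y_{8,-6}(Ω₂) = (-0.235405, -0.058336) ; Δ = (-0.047025, -0.073843)
  [-5]  conj(Y_{8,-5})(Ω₁) = (-0.068014, 0.092500) ; Y_{8,-5}(Ω₂) = (0.404036, -0.134416) ; Δ = (-0.015047, 0.046516)
  [-4]  conj(Y_{8,-4})(Ω₁) = (0.276899, 0.153875) ; Y_{8,-4}(Ω₂) = (-0.279832, 0.342146) ; Δ = (-0.130133, 0.051681)
  [-3]  conj(Y_{8,-3})(Ω₁) = (-0.045511, 0.113808) ; Y_{8,-3}(Ω₂) = (0.013789, -0.112972) ; Δ = (0.012230, 0.006711)
  [-2]  conj(Y_{8,-2})(Ω₁) = (0.288177, 0.074692) ; Y_{8,-2}(Ω₂) = (-0.140269, -0.295932) ; Δ = (-0.018319, -0.095758)
  [-1]  conj(Y_{8,-1})(Ω₁) = (-0.015914, 0.124830) ; Y_{8,-1}(Ω₂) = (0.241274, 0.152643) ; Δ = (-0.022894, 0.027689)
  [+0]  conj(Y_{8,0})(Ω₁) = (0.292113, -0.000000) ; Y_{8,0}(Ω₂) = (0.247700, 0.000000) ; Δ = (0.072356, 0.000000)
  [+1]  conj(Y_{8,1})(Ω₁) = (0.015914, 0.124830) ; Y_{8,1}(Ω₂) = (-0.241274, 0.152643) ; Δ = (-0.022894, -0.027689)
  [+2]  conj(Y_{8,2})(Ω₁) = (0.288177, -0.074692) ; Y_{8,2}(Ω₂) = (-0.140269, 0.295932) ; Δ = (-0.018319, 0.095758)
  [+3]  conj(Y_{8,3})(Ω₁) = (0.045511, 0.113808) ; Y_{8,3}(Ω₂) = (-0.013789, -0.112972) ; Δ = (0.012230, -0.006711)
  [+4]  conj(Y_{8,4})(Ω₁) = (0.276899, -0.153875) ; Y_{8,4}(Ω₂) = (-0.279832, -0.342146) ; Δ = (-0.130133, -0.051681)
  [+5]  conj(Y_{8,5})(Ω₁) = (0.068014, 0.092500) ; Y_{8,5}(Ω₂) = (-0.404036, -0.134416) ; Δ = (-0.015047, -0.046516)
  [+6]  conj(Y_{8,6})(Ω₁) = (0.261443, -0.248898) ; Y_{8,6}(Ω₂) = (-0.235405, 0.058336) ; Δ = (-0.047025, 0.073843)
  [+7]  conj(Y_{8,7})(Ω₁) = (0.075957, 0.061823) ; Y_{8,7}(Ω₂) = (-0.062280, 0.065031) ; Δ = (-0.008751, 0.001089)
  [+8]  conj(Y_{8,8})(Ω₁) = (0.269712, -0.433691) ; Y_{8,8}(Ω₂) = (-0.003996, 0.019741) ; Δ = (0.007484, 0.007057)
Accumulated sum (-0.372553, 0.000000); after 4π/(2l+1) scaling, (-0.275391, 0.000000) ⇒ P_8 = -0.275391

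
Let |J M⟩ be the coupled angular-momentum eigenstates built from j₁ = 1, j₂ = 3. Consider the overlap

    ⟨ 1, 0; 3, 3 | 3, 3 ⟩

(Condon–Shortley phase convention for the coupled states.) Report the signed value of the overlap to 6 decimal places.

triangle: 1!×1!×5!/8! = 120/40320
(j±m)!: 1!×1!×6!×0!×6!×0! = 518400
prefactor² = (2J+1)×Δ×N² = 10800
  k=1: −1/(1!×0!×0!×5!×1!×0!) = -1/120
Σ = -1/120  ⇒  CG² = 10800×(-1/120)² = 3/4
CG = −√(3/4) = -0.866025

-0.866025  (= −√(3/4))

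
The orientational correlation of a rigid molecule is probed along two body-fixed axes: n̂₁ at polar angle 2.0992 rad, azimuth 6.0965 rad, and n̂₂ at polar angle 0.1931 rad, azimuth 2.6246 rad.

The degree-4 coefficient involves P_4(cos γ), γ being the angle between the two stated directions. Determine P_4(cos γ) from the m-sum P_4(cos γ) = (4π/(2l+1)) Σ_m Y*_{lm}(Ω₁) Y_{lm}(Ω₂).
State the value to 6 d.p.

Expand P_4 via completeness: Σ_{m} conj(Y_{4,m}) at Ω₁ times Y_{4,m} at Ω₂ —
  term(m=-4) = +0.000036+0.000143i   from Y*(Ω₁)=+0.180660-0.167206i, Y(Ω₂)=-0.000286+0.000527i
  term(m=-3) = +0.001933+0.002952i   from Y*(Ω₁)=-0.344359+0.215922i, Y(Ω₂)=-0.000172-0.008680i
  term(m=-2) = +0.010859+0.008439i   from Y*(Ω₁)=+0.181016-0.070912i, Y(Ω₂)=+0.036176+0.060790i
  term(m=-1) = -0.079311-0.027193i   from Y*(Ω₁)=+0.247089-0.046671i, Y(Ω₂)=-0.289852-0.164803i
  term(m=+0) = -0.173927-0.000000i   from Y*(Ω₁)=-0.250082-0.000000i, Y(Ω₂)=+0.695477+0.000000i
  term(m=+1) = -0.079311+0.027193i   from Y*(Ω₁)=-0.247089-0.046671i, Y(Ω₂)=+0.289852-0.164803i
  term(m=+2) = +0.010859-0.008439i   from Y*(Ω₁)=+0.181016+0.070912i, Y(Ω₂)=+0.036176-0.060790i
  term(m=+3) = +0.001933-0.002952i   from Y*(Ω₁)=+0.344359+0.215922i, Y(Ω₂)=+0.000172-0.008680i
  term(m=+4) = +0.000036-0.000143i   from Y*(Ω₁)=+0.180660+0.167206i, Y(Ω₂)=-0.000286-0.000527i
Total Σ_m = -0.306890-0.000000i. Multiply by 1.396263: -0.428500-0.000000i. P_4(cos γ) = -0.428500

-0.428500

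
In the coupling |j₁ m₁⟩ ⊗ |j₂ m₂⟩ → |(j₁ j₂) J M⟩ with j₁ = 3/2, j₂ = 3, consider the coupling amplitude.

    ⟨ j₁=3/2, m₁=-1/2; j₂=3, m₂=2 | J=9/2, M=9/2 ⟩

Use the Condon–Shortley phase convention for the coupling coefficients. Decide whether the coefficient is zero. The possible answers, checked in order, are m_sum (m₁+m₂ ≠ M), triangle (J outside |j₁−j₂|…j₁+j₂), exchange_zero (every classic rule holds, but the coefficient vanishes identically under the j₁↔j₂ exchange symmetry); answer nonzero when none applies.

m-sum: m₁+m₂ = -1/2+2 = 3/2, M = 9/2  ✗ ⇒ coefficient is 0

m_sum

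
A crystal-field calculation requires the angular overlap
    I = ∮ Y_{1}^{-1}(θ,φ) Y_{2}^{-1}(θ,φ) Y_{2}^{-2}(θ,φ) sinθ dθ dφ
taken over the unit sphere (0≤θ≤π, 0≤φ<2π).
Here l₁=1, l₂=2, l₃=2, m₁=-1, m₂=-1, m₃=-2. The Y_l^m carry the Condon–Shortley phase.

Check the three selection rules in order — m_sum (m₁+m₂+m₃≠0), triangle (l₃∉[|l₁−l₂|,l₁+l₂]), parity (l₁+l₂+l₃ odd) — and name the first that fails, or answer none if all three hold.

Σmᵢ = -4  ✗
l₃∈[|l₁−l₂|,l₁+l₂]=[1,3], have l₃=2
Σlᵢ = 5 ⇒ odd

m_sum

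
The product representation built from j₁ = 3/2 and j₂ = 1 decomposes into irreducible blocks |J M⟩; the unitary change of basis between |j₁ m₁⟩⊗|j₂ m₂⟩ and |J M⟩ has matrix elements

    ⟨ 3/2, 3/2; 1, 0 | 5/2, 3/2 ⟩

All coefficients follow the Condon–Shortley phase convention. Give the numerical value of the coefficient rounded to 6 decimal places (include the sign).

+0.632456  (= +√(2/5))

j₁+j₂−J=0  J+j₁−j₂=3  J−j₁+j₂=2  j₁+j₂+J+1=6
(j₁±m₁, j₂±m₂, J±M) = (3,0,1,1,4,1)
P² = 72/5
sum k=0..0:
  [0] +1/6 = 1/6
S = 1/6
C² = P²·S² = 2/5 ; C = +0.632456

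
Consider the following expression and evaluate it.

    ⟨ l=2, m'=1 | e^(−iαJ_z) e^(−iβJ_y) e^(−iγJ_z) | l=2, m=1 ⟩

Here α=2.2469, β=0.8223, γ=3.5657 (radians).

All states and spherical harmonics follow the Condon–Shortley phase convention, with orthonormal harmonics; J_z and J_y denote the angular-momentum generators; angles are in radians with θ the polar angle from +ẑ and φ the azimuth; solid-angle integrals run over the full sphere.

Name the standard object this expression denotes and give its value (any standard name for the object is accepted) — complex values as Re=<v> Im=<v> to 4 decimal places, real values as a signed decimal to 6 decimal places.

This is a Wigner D-matrix element — the rotation-matrix element ⟨l m'| R(α,β,γ) |l m⟩ in the angular-momentum basis.
Split into d^2_{1,1}(β=0.8223) × two z-phases.
With c≡cos(β/2)=0.916662 and s≡sin(β/2)=0.399664, N=[6·1·6·1]^{1/2}=6.000000
k: max(0,(1)−(1))=0 … min(2+(1),2−(1))=1
  k=0: (−1)^0·6.0000/(6)·0.9167^4·0.3997^0 = +0.706052
  k=1: (−1)^1·6.0000/(2)·0.9167^2·0.3997^2 = -0.402651
d^2_{1,1}(0.8223) = +0.706052 -0.402651 = +0.303401
Attach z-rotation phases: D = e^{-i(1)(2.2469)}·(+0.303401)·e^{-i(1)(3.5657)} = +0.270422+0.137564i

Wigner D-matrix element, Re=0.2704 Im=0.1376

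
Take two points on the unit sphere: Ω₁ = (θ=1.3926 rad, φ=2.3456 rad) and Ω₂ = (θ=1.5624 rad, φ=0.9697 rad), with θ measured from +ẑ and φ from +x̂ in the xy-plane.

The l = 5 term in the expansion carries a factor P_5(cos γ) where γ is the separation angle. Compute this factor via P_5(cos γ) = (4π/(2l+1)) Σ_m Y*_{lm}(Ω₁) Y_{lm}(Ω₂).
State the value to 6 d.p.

Expand P_5 via completeness: Σ_{m} conj(Y_{5,m}) at Ω₁ times Y_{5,m} at Ω₂ —
  [-5]  conj(Y_{5,-5})(Ω₁) = 0.28655 - 0.31864j ; Y_{5,-5}(Ω₂) = 0.06297 + 0.45976j ; Δ = 0.16454 + 0.11168j
  [-4]  conj(Y_{5,-4})(Ω₁) = -0.24385 + 0.01034j ; Y_{5,-4}(Ω₂) = -0.00912 + 0.00828j ; Δ = 0.00214 - 0.00211j
  [-3]  conj(Y_{5,-3})(Ω₁) = -0.17247 - 0.16184j ; Y_{5,-3}(Ω₂) = 0.33639 + 0.07965j ; Δ = -0.04513 - 0.06818j
  [-2]  conj(Y_{5,-2})(Ω₁) = 0.00558 + 0.26348j ; Y_{5,-2}(Ω₂) = 0.00513 + 0.01327j ; Δ = -0.00347 + 0.00142j
  [-1]  conj(Y_{5,-1})(Ω₁) = -0.12809 + 0.13083j ; Y_{5,-1}(Ω₂) = 0.18095 - 0.26387j ; Δ = 0.01135 + 0.05747j
  [+0]  conj(Y_{5,0})(Ω₁) = 0.26665 + 0.00000j ; Y_{5,0}(Ω₂) = 0.01472 + 0.00000j ; Δ = 0.00393 + 0.00000j
  [+1]  conj(Y_{5,1})(Ω₁) = 0.12809 + 0.13083j ; Y_{5,1}(Ω₂) = -0.18095 - 0.26387j ; Δ = 0.01135 - 0.05747j
  [+2]  conj(Y_{5,2})(Ω₁) = 0.00558 - 0.26348j ; Y_{5,2}(Ω₂) = 0.00513 - 0.01327j ; Δ = -0.00347 - 0.00142j
  [+3]  conj(Y_{5,3})(Ω₁) = 0.17247 - 0.16184j ; Y_{5,3}(Ω₂) = -0.33639 + 0.07965j ; Δ = -0.04513 + 0.06818j
  [+4]  conj(Y_{5,4})(Ω₁) = -0.24385 - 0.01034j ; Y_{5,4}(Ω₂) = -0.00912 - 0.00828j ; Δ = 0.00214 + 0.00211j
  [+5]  conj(Y_{5,5})(Ω₁) = -0.28655 - 0.31864j ; Y_{5,5}(Ω₂) = -0.06297 + 0.45976j ; Δ = 0.16454 - 0.11168j
Σ over m = 0.26278 - 0.00000j; ×(4π/11) → 0.30020 - 0.00000j. Real part: 0.300200

0.300200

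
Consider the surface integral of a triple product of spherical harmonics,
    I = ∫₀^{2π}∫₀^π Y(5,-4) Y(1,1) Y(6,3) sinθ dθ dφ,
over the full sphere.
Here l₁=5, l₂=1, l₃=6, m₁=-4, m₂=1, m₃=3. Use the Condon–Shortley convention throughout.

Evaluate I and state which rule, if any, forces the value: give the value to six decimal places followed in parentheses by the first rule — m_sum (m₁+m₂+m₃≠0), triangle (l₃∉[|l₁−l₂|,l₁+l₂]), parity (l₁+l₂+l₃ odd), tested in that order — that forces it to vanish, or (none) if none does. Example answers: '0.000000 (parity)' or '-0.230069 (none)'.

-0.070770 (none)

m-sum 0 ✓  L=12 even ✓  4≤6≤6 ✓
Π(2lᵢ+1) = 11×3×13 = 429
triangle coeff Δ(5,1,6) = 1/858
Σ_t [0,0]: t=0:+1/14400 = 1/14400
(3j)²=6/143 [(5 1 6; 0 0 0)], sign=+1
Σ_t [0,0]: t=0:+1/725760 = 1/725760
(3j)²=1/286 [(5 1 6; -4 1 3)], sign=-1
⇒ 4πI² = 9/143
I = (-1)√(9/143/(4π)) = -0.07076985
No selection rule forces the value: the integral is nonzero (none).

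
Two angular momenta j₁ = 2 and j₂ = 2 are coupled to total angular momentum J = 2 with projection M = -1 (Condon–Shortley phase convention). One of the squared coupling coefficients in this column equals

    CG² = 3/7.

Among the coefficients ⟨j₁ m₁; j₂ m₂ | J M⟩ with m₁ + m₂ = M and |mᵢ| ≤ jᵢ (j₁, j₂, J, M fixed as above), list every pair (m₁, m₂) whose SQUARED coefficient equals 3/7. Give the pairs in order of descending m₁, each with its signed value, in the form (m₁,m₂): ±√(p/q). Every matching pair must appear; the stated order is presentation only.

Admissible pairs with m₁+m₂ = M = -1: (-2,1), (-1,0), (0,-1), (1,-2)
  (m₁,m₂)=(1,-2): CG² = 3/7, CG = +√(3/7)   ← matches the target
  (m₁,m₂)=(0,-1): CG² = 1/14, CG = −√(1/14)
  (m₁,m₂)=(-1,0): CG² = 1/14, CG = −√(1/14)
  (m₁,m₂)=(-2,1): CG² = 3/7, CG = +√(3/7)   ← matches the target
Pairs with CG² = 3/7: (1,-2): +√(3/7); (-2,1): +√(3/7)

(1,-2): +√(3/7); (-2,1): +√(3/7)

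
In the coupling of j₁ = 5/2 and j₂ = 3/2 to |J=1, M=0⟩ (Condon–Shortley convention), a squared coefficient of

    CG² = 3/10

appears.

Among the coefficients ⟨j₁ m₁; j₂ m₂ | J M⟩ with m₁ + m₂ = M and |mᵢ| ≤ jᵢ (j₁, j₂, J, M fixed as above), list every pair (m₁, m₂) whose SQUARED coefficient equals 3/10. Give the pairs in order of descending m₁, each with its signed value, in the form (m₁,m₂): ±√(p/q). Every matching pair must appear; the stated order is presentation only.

Admissible pairs with m₁+m₂ = M = 0: (-3/2,3/2), (-1/2,1/2), (1/2,-1/2), (3/2,-3/2)
  (m₁,m₂)=(3/2,-3/2): CG² = 1/5, CG = +√(1/5)
  (m₁,m₂)=(1/2,-1/2): CG² = 3/10, CG = −√(3/10)   ← matches the target
  (m₁,m₂)=(-1/2,1/2): CG² = 3/10, CG = +√(3/10)   ← matches the target
  (m₁,m₂)=(-3/2,3/2): CG² = 1/5, CG = −√(1/5)
Pairs with CG² = 3/10: (1/2,-1/2): −√(3/10); (-1/2,1/2): +√(3/10)

(1/2,-1/2): −√(3/10); (-1/2,1/2): +√(3/10)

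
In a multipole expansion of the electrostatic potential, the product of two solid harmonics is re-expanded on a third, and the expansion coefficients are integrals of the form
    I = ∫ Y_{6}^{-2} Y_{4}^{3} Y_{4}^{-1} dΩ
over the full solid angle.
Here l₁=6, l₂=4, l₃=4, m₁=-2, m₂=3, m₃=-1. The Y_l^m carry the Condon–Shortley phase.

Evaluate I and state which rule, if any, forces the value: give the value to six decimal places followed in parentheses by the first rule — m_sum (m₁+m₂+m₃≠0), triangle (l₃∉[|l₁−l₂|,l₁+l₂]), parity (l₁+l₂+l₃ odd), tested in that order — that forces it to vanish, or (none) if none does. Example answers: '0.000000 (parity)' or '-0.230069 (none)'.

m-sum 0 ✓  L=14 even ✓  2≤4≤10 ✓
Π(2lᵢ+1) = 13×9×9 = 1053
triangle coeff Δ(6,4,4) = 1/1261260
Σ_t [2,4]: t=2:+1/4608 t=3:−1/1296 t=4:+1/4608 = -7/20736
(3j)²=20/1287 [(6 4 4; 0 0 0)], sign=-1
Σ_t [5,6]: t=5:−1/8640 t=6:+1/34560 = -1/11520
(3j)²=3/143 [(6 4 4; -2 3 -1)], sign=+1
⇒ 4πI² = 540/1573
I = (-1)√(540/1573/(4π)) = -0.16528277
No selection rule forces the value: the integral is nonzero (none).

-0.165283 (none)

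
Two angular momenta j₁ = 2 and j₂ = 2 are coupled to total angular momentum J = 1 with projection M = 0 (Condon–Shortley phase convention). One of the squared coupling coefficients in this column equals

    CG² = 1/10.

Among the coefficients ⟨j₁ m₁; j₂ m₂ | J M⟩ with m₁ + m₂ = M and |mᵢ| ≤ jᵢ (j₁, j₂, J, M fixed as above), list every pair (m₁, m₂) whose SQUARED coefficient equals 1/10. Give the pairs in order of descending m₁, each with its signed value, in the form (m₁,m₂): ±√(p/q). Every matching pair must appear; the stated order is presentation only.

(1,-1): −√(1/10); (-1,1): +√(1/10)

Admissible pairs with m₁+m₂ = M = 0: (-2,2), (-1,1), (0,0), (1,-1), (2,-2)
  (m₁,m₂)=(2,-2): CG² = 2/5, CG = +√(2/5)
  (m₁,m₂)=(1,-1): CG² = 1/10, CG = −√(1/10)   ← matches the target
  (m₁,m₂)=(0,0): CG² = 0/1, CG = 0
  (m₁,m₂)=(-1,1): CG² = 1/10, CG = +√(1/10)   ← matches the target
  (m₁,m₂)=(-2,2): CG² = 2/5, CG = −√(2/5)
Pairs with CG² = 1/10: (1,-1): −√(1/10); (-1,1): +√(1/10)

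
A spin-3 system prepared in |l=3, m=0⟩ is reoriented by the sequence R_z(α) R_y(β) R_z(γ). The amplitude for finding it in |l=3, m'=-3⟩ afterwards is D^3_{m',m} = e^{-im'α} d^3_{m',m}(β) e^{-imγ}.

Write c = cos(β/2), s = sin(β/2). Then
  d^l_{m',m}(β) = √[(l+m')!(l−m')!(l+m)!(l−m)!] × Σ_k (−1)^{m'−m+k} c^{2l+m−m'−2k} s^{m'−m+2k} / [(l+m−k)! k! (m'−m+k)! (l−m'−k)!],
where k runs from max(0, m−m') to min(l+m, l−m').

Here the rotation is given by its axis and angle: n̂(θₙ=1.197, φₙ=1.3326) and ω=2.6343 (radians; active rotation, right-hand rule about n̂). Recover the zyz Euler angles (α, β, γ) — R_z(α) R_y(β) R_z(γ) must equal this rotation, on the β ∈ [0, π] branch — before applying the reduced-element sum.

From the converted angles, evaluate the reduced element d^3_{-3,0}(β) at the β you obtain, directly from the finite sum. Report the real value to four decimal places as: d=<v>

Axis–angle → zyz. n̂ = (sinθₙcosφₙ, sinθₙsinφₙ, cosθₙ) = (+0.219657, +0.904663, +0.365152), ω = 2.6343.
R = I cosω + sinω [n̂]ₓ + (1−cosω) n̂n̂ᵀ gives
  R = [-0.783641, +0.195010, +0.589812; +0.549802, +0.659697, +0.512365; -0.289181, +0.725790, -0.624183]
β = atan2(√(R₁₃²+R₂₃²), R₃₃) = 2.244881; α = atan2(R₂₃, R₁₃) mod 2π = 0.715246; γ = atan2(R₃₂, −R₃₁) mod 2π = 1.191639
d^3_{-3,0}(β=2.2449) via the finite sum:
c=cos(2.244881/2)=0.433484, s=sin(2.244881/2)=0.901161; N=√[1·720·6·6]=160.996894
The bounds max(0,m−m')=3 and min(l+m,l−m')=3 give 1 term
  k=3: (−1)^0·160.9969/(36)·0.4335^3·0.9012^3 = +0.266589
d^3_{-3,0}(2.2449) = +0.266589

d=0.2666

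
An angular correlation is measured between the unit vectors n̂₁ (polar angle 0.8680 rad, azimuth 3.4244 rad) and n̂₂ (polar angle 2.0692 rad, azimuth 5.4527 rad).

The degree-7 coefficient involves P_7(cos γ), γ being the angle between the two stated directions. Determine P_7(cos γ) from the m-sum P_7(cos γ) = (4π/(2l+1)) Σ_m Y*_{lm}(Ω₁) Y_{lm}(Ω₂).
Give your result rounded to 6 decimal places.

Term-by-term m-sum for l=7 (normalisation 4π/15 = 0.837758):
  m=-7: Y*=+0.029938-0.069099i  Y=+0.179832-0.091301i  product -0.000925-0.015160i
  m=-6: Y*=-0.030005+0.236786i  Y=-0.109751+0.395754i  product -0.090416-0.037862i
  m=-5: Y*=-0.065656-0.415395i  Y=-0.200784-0.320282i  product -0.119861+0.104433i
  m=-4: Y*=+0.166345+0.353736i  Y=-0.006041-0.001101i  product -0.000615-0.002320i
  m=-3: Y*=-0.012524-0.014211i  Y=+0.275382-0.209406i  product -0.006425-0.001291i
  m=-2: Y*=-0.298089-0.189226i  Y=-0.013868+0.153375i  product +0.033157-0.043095i
  m=-1: Y*=+0.173837+0.050516i  Y=+0.193773+0.212084i  product +0.022971+0.046657i
  m=+0: Y*=+0.305732-0.000000i  Y=-0.193011+0.000000i  product -0.059010+0.000000i
  m=+1: Y*=-0.173837+0.050516i  Y=-0.193773+0.212084i  product +0.022971-0.046657i
  m=+2: Y*=-0.298089+0.189226i  Y=-0.013868-0.153375i  product +0.033157+0.043095i
  m=+3: Y*=+0.012524-0.014211i  Y=-0.275382-0.209406i  product -0.006425+0.001291i
  m=+4: Y*=+0.166345-0.353736i  Y=-0.006041+0.001101i  product -0.000615+0.002320i
  m=+5: Y*=+0.065656-0.415395i  Y=+0.200784-0.320282i  product -0.119861-0.104433i
  m=+6: Y*=-0.030005-0.236786i  Y=-0.109751-0.395754i  product -0.090416+0.037862i
  m=+7: Y*=-0.029938-0.069099i  Y=-0.179832-0.091301i  product -0.000925+0.015160i
Σ over m = -0.383237+0.000000i; ×(4π/15) → -0.321060+0.000000i. Real part: -0.321060

-0.321060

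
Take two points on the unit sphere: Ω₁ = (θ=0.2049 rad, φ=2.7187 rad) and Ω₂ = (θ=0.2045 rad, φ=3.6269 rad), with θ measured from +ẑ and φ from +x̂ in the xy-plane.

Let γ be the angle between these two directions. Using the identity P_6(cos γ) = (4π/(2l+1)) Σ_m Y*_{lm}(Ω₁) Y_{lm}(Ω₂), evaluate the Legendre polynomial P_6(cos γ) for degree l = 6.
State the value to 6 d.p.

Summing Y*_{l m}(θ₁,φ₁)·Y_{l m}(θ₂,φ₂) over m ∈ [−6, 6]; prefactor 4π/(2·6+1) = 0.966644:
  m=-6: (-0.00003 - 0.00002j) × (-0.00003 - 0.00001j) = 0.00000 + 0.00000j  (running Σ = 0.00000 + 0.00000j)
  m=-5: (0.00030 + 0.00049j) × (0.00043 + 0.00037j) = -0.00000 + 0.00000j  (running Σ = -0.00000 + 0.00000j)
  m=-4: (-0.00070 - 0.00579j) × (-0.00210 - 0.00540j) = -0.00003 + 0.00002j  (running Σ = -0.00003 + 0.00002j)
  m=-3: (-0.01206 + 0.03870j) × (-0.00462 + 0.04004j) = -0.00149 - 0.00066j  (running Σ = -0.00152 - 0.00065j)
  m=-2: (0.12580 - 0.14199j) × (0.10679 - 0.15603j) = -0.00872 - 0.03479j  (running Σ = -0.01024 - 0.03544j)
  m=-1: (-0.49142 + 0.22116j) × (-0.47617 + 0.25112j) = 0.17846 - 0.22872j  (running Σ = 0.16822 - 0.26415j)
  m=0: (0.61512 + 0.00000j) × (0.61651 + 0.00000j) = 0.37923 + 0.00000j  (running Σ = 0.54744 - 0.26415j)
  m=1: (0.49142 + 0.22116j) × (0.47617 + 0.25112j) = 0.17846 + 0.22872j  (running Σ = 0.72590 - 0.03544j)
  m=2: (0.12580 + 0.14199j) × (0.10679 + 0.15603j) = -0.00872 + 0.03479j  (running Σ = 0.71718 - 0.00065j)
  m=3: (0.01206 + 0.03870j) × (0.00462 + 0.04004j) = -0.00149 + 0.00066j  (running Σ = 0.71569 + 0.00002j)
  m=4: (-0.00070 + 0.00579j) × (-0.00210 + 0.00540j) = -0.00003 - 0.00002j  (running Σ = 0.71566 + 0.00000j)
  m=5: (-0.00030 + 0.00049j) × (-0.00043 + 0.00037j) = -0.00000 - 0.00000j  (running Σ = 0.71566 + 0.00000j)
  m=6: (-0.00003 + 0.00002j) × (-0.00003 + 0.00001j) = 0.00000 - 0.00000j  (running Σ = 0.71566 + 0.00000j)
Total Σ_m = 0.71566 + 0.00000j. Multiply by 0.966644: 0.69179 + 0.00000j. P_6(cos γ) = 0.691788

0.691788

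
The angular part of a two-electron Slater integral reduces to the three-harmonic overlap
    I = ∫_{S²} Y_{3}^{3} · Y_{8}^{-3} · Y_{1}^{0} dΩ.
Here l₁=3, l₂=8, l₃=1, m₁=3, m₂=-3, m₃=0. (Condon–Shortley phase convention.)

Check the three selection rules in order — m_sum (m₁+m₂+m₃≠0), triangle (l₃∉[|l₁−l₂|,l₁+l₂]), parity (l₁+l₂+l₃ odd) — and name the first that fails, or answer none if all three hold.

triangle

azimuthal sum: 3 − 3 + 0 = 0  ✓
l₃ must lie in [5,11]; have l₃=1  ✗
L = 3 + 8 + 1 = 12 (even)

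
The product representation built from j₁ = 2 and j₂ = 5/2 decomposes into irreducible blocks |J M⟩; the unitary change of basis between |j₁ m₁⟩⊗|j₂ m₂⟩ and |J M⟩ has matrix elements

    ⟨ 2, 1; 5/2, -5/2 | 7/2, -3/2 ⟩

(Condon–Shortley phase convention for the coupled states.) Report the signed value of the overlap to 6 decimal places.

+√(5/21) ≈ +0.487950

√[8·1!3!4!/9! · 3!1!0!5!2!5!] = √(3840/7)
  +(−1)^0/∏(0,1,1,0,2,4)! = 1/48  (running 1/48)
⟨..|..⟩ = √(3840/7)·(1/48) = +0.487950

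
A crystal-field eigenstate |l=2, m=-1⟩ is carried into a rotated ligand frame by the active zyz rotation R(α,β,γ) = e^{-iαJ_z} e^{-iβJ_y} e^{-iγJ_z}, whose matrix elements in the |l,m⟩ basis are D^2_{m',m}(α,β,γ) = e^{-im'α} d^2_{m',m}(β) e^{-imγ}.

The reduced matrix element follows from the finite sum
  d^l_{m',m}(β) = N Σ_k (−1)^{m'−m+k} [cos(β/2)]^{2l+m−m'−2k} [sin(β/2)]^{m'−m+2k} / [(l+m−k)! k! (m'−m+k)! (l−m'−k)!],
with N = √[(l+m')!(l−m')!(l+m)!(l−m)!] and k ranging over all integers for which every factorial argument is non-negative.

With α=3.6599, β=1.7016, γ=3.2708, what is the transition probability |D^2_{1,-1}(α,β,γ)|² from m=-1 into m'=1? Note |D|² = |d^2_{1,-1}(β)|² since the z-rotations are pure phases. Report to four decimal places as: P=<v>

P=0.1745

First d^2_{1,-1}(β=1.7016), then the phase factors e^{-i(1)α} and e^{-i(-1)γ}:
c=cos(1.701600/2)=0.659382, s=sin(1.701600/2)=0.751808; N=√[6·1·1·6]=6.000000
The bounds max(0,m−m')=0 and min(l+m,l−m')=1 give 2 terms
  k=0: (−1)^2·6.0000/(2)·0.6594^2·0.7518^2 = +0.737241
  k=1: (−1)^3·6.0000/(6)·0.6594^0·0.7518^4 = -0.319469
d^2_{1,-1}(1.7016) = +0.737241 -0.319469 = +0.417772
|D^2_{1,-1}|² = |d^2_{1,-1}(β)|² = (+0.417772)² = 0.174534 (the z-rotation phases have unit modulus)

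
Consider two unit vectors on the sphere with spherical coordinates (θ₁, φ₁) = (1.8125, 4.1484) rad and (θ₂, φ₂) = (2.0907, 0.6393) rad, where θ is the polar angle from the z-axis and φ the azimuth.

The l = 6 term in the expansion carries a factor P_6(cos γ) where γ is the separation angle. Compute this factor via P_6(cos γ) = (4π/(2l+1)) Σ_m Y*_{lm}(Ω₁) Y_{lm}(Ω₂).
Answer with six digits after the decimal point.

Term-by-term m-sum for l=6 (normalisation 4π/13 = 0.966644):
  m=-6: (+0.392894-0.097123i) × (-0.158643+0.132060i) = -0.049504+0.067293i  (running Σ = -0.049504+0.067293i)
  m=-5: (+0.109262-0.327898i) × (+0.408698-0.022463i) = +0.037290-0.136466i  (running Σ = -0.012214-0.069173i)
  m=-4: (+0.074195+0.090789i) × (-0.289493-0.191489i) = -0.004094-0.040490i  (running Σ = -0.016308-0.109663i)
  m=-3: (+0.335712-0.040879i) × (-0.020517-0.056717i) = -0.009206-0.018202i  (running Σ = -0.025514-0.127865i)
  m=-2: (-0.010139+0.021379i) × (-0.101216+0.336484i) = -0.006168-0.005575i  (running Σ = -0.031682-0.133440i)
  m=-1: (+0.173479+0.274267i) × (+0.056171-0.041761i) = +0.021198+0.008161i  (running Σ = -0.010484-0.125279i)
  m=0: (+0.001598-0.000000i) × (+0.330545+0.000000i) = +0.000528+0.000000i  (running Σ = -0.009956-0.125279i)
  m=1: (-0.173479+0.274267i) × (-0.056171-0.041761i) = +0.021198-0.008161i  (running Σ = +0.011242-0.133440i)
  m=2: (-0.010139-0.021379i) × (-0.101216-0.336484i) = -0.006168+0.005575i  (running Σ = +0.005075-0.127865i)
  m=3: (-0.335712-0.040879i) × (+0.020517-0.056717i) = -0.009206+0.018202i  (running Σ = -0.004132-0.109663i)
  m=4: (+0.074195-0.090789i) × (-0.289493+0.191489i) = -0.004094+0.040490i  (running Σ = -0.008225-0.069173i)
  m=5: (-0.109262-0.327898i) × (-0.408698-0.022463i) = +0.037290+0.136466i  (running Σ = +0.029064+0.067293i)
  m=6: (+0.392894+0.097123i) × (-0.158643-0.132060i) = -0.049504-0.067293i  (running Σ = -0.020440-0.000000i)
Accumulated sum -0.020440-0.000000i; after 4π/(2l+1) scaling, -0.019758-0.000000i ⇒ P_6 = -0.019758

-0.019758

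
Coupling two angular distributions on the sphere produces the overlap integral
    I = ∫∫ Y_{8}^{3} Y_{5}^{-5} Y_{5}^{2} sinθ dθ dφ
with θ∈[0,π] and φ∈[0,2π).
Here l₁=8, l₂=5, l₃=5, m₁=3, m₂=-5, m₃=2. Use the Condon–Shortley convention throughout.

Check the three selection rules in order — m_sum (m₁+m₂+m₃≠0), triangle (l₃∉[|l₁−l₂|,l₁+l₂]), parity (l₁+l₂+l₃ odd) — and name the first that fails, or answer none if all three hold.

none

Σmᵢ = 0  ✓
l₃∈[|l₁−l₂|,l₁+l₂]=[3,13], have l₃=5  ✓
Σlᵢ = 18 ⇒ even  ✓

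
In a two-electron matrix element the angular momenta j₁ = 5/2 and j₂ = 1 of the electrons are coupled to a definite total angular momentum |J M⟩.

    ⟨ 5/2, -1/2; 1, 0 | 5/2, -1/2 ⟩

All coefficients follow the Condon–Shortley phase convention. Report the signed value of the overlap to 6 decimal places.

−√(1/35) ≈ -0.169031

√[6·1!4!1!/7! · 2!3!1!1!2!3!] = √(144/35)
  +(−1)^0/∏(0,1,3,1,1,0)! = 1/6  (running 1/6)
  +(−1)^1/∏(1,0,2,0,2,1)! = -1/4  (running -1/12)
⟨..|..⟩ = √(144/35)·(-1/12) = -0.169031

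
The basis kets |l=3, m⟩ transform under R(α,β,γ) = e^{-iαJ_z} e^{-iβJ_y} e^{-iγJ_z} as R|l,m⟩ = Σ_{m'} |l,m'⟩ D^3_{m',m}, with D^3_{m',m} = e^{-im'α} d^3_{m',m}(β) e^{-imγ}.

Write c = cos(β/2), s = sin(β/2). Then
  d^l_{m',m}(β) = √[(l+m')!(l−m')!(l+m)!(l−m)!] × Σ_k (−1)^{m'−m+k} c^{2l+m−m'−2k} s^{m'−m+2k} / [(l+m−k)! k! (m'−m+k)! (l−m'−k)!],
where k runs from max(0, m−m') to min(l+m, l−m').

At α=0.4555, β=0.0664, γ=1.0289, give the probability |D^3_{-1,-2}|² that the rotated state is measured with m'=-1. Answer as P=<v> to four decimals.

Split into d^3_{-1,-2}(β=0.0664) × two z-phases.
c=cos(0.066400/2)=0.999449, s=sin(0.066400/2)=0.033194; N=√[2·24·1·120]=75.894664
k: max(0,(-2)−(-1))=0 … min(3+(-2),3−(-1))=1
  k=0: (−1)^1·75.8947/(24)·0.9994^5·0.0332^1 = -0.104679
  k=1: (−1)^2·75.8947/(12)·0.9994^3·0.0332^3 = +0.000231
d^3_{-1,-2}(0.0664) = -0.104679 +0.000231 = -0.104448
|D^3_{-1,-2}|² = |d^3_{-1,-2}(β)|² = (-0.104448)² = 0.010909 (the z-rotation phases have unit modulus)

P=0.0109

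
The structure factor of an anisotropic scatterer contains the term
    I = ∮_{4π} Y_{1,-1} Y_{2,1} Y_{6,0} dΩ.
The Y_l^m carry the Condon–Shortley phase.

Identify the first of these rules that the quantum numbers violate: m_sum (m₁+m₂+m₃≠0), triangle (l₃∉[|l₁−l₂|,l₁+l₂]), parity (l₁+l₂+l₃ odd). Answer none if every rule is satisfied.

m₁+m₂+m₃ = -1 + 1 + 0 = 0  ✓
triangle: need |l₁−l₂| ≤ l₃ ≤ l₁+l₂ = [1,3]; l₃=6 is outside  ✗
parity: l₁+l₂+l₃ = 9 is odd

triangle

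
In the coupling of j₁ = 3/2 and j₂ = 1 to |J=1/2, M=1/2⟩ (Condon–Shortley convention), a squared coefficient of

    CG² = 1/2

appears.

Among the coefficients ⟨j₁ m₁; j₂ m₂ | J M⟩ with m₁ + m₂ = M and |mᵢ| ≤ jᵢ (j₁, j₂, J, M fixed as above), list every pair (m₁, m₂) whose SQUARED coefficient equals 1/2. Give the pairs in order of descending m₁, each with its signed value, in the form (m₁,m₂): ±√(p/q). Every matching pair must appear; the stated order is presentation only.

(3/2,-1): +√(1/2)

Admissible pairs with m₁+m₂ = M = 1/2: (-1/2,1), (1/2,0), (3/2,-1)
  (m₁,m₂)=(3/2,-1): CG² = 1/2, CG = +√(1/2)   ← matches the target
  (m₁,m₂)=(1/2,0): CG² = 1/3, CG = −√(1/3)
  (m₁,m₂)=(-1/2,1): CG² = 1/6, CG = +√(1/6)
Pairs with CG² = 1/2: (3/2,-1): +√(1/2)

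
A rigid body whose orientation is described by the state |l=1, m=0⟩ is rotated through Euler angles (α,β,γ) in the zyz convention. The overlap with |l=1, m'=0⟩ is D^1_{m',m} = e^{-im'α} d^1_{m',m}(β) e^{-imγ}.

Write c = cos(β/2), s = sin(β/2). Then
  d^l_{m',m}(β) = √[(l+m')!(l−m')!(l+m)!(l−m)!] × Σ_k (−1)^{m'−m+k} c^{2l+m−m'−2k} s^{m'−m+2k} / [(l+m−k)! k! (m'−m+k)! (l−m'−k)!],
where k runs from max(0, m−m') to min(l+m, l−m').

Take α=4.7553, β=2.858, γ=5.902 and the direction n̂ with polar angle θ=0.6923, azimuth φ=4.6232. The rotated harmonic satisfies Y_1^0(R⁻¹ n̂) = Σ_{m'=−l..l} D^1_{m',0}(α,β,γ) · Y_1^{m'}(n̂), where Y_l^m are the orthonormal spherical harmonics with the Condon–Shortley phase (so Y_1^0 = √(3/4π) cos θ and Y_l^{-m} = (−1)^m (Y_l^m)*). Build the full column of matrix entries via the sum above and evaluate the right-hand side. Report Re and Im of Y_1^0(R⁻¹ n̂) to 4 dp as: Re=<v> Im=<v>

Re=-0.2746 Im=0.0000

Need the full column D^1_{m',0} for m'=−1..1 at α=4.7553, β=2.8580, γ=5.9020.
cos(β/2)=0.141322, sin(β/2)=0.989964
d^1_{-1,0}: single k=1 term ⇒ +0.197853;  D = +0.008487-0.197671i
d^1_{0,0}: k∈[0..1] ⇒ +0.019972 -0.980028 = -0.960056;  D = -0.960056+0.000000i
d^1_{1,0}: single k=0 term ⇒ -0.197853;  D = -0.008487-0.197671i
Y_1^{m'}(θ=0.6923,φ=4.6232) and Σ D·Y over m':
  (+0.0085-0.1977i)·(-0.0196+0.2197i)  (-0.9601+0.0000i)·(+0.3761+0.0000i)  (-0.0085-0.1977i)·(+0.0196+0.2197i)
Y_1^0(R⁻¹ n̂) = -0.274587+0.000000i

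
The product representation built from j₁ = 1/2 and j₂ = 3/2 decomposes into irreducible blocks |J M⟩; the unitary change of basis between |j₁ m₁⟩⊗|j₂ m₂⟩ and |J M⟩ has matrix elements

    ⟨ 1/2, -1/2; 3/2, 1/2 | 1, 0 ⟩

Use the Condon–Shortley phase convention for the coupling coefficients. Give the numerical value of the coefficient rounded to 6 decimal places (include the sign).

-0.707107  (= −√(1/2))

triangle: 1!*0!*2!/4! = 2/24
(j±m)!: 0!*1!*2!*1!*1!*1! = 2
prefactor² = (2J+1)*Δ*N² = 1/2
  k=1: −1/(1!*0!*0!*1!*0!*1!) = -1
Σ = -1  ⇒  CG² = 1/2*(-1)² = 1/2
CG = −√(1/2) = -0.707107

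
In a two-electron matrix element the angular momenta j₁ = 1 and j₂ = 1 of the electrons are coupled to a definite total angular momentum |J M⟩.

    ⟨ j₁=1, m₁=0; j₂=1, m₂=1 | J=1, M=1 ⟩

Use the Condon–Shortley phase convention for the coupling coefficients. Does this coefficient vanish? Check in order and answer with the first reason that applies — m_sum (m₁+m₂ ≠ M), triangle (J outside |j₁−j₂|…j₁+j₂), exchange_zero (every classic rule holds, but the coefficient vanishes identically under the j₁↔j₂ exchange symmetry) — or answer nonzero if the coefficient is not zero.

m-sum: m₁+m₂ = 0+1 = 1, M = 1  ✓
triangle: |j₁−j₂| = 0 ≤ J = 1 ≤ j₁+j₂ = 2  ✓
exchange: j₁≠j₂ or m₁≠m₂ — the exchange symmetry imposes no constraint here
value check: CG = −√(1/2) = -0.707107 ≠ 0

nonzero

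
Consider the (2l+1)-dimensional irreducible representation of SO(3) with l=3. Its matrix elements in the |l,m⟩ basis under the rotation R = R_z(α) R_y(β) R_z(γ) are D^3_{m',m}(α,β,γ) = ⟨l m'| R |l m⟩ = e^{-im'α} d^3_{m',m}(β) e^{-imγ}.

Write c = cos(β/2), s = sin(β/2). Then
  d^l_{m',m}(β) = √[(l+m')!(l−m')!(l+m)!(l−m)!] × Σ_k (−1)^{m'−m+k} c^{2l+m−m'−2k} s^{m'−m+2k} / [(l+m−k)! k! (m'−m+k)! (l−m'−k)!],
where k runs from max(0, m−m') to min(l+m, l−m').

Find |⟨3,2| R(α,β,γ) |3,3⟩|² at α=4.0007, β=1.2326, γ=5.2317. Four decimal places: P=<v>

Split into d^3_{2,3}(β=1.2326) × two z-phases.
c=cos(1.232600/2)=0.816023, s=sin(1.232600/2)=0.578020; N=√[120·1·720·1]=293.938769
k∈{1} keeps every argument non-negative
  k=1: (−1)^0·293.9388/(120)·0.8160^5·0.5780^1 = +0.512306
d^3_{2,3}(1.2326) = +0.512306
|D^3_{2,3}|² = |d^3_{2,3}(β)|² = (+0.512306)² = 0.262458 (the z-rotation phases have unit modulus)

P=0.2625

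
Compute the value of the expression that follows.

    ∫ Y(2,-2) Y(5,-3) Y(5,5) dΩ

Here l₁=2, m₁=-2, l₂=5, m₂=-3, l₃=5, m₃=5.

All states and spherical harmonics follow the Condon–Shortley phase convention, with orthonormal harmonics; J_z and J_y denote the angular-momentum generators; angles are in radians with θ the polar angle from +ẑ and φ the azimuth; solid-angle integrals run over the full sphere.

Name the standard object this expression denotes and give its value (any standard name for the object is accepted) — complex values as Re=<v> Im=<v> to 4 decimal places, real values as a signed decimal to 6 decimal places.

This is a Gaunt coefficient — the integral of a triple product of spherical harmonics over the sphere.
m-sum 0 ✓  L=12 even ✓  3≤5≤7 ✓
Π(2lᵢ+1) = 5×11×11 = 605
triangle coeff Δ(2,5,5) = 1/38610
Σ_t [0,2]: t=0:+1/2880 t=1:−1/576 t=2:+1/2880 = -1/960
(3j)²=10/429 [(2 5 5; 0 0 0)], sign=+1
Σ_t [2,2]: t=2:+1/161280 = 1/161280
(3j)²=1/143 [(2 5 5; -2 -3 5)], sign=+1
⇒ 4πI² = 50/507
I = (+1)√(50/507/(4π)) = 0.08858824

Gaunt coefficient, +0.088588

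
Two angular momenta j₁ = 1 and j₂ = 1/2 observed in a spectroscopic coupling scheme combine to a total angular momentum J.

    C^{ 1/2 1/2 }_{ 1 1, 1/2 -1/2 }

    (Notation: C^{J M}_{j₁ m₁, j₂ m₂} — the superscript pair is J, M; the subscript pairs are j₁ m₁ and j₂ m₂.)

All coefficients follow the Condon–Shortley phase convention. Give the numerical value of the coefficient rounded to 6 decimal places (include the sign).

√[2·1!1!0!/3! · 2!0!0!1!1!0!] = √(2/3)
  +(−1)^0/∏(0,1,0,0,1,0)! = 1  (running 1)
⟨..|..⟩ = √(2/3)·(1) = +0.816497

+0.816497  (= +√(2/3))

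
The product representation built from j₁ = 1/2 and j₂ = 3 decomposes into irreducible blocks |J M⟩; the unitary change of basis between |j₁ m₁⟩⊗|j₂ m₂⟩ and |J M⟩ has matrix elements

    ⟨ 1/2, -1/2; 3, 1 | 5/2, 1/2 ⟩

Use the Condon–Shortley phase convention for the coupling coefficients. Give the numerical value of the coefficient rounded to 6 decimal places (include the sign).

j₁+j₂−J=1  J+j₁−j₂=0  J−j₁+j₂=5  j₁+j₂+J+1=7
(j₁±m₁, j₂±m₂, J±M) = (0,1,4,2,3,2)
P² = 576/7
sum k=1..1:
  [1] −1/12 = -1/12
S = -1/12
C² = P²·S² = 4/7 ; C = -0.755929

−√(4/7) = -0.755929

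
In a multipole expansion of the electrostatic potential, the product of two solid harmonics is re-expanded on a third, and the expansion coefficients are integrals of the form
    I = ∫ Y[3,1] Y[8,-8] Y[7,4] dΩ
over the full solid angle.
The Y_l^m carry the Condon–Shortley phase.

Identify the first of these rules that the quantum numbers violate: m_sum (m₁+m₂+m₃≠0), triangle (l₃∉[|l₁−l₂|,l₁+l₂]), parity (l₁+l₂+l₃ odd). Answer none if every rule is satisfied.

m₁+m₂+m₃ = 1 − 8 + 4 = -3  ✗
triangle: |3−8|=5 ≤ l₃=7 ≤ 3+8=11
parity: l₁+l₂+l₃ = 18 is even

m_sum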